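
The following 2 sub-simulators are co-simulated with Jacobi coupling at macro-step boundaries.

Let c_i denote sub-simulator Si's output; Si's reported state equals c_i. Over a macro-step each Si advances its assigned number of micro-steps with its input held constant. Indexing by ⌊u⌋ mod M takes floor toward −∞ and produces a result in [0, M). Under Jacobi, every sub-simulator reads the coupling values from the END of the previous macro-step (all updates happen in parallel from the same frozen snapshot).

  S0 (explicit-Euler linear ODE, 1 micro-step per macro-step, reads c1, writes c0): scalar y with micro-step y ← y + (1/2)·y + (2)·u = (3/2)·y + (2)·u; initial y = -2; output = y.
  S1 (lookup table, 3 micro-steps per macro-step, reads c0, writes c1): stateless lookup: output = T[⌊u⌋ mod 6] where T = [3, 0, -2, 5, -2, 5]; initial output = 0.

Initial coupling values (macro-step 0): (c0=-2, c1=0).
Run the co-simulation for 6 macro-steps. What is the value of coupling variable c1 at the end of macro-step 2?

macro 1: S0 reads c1=0 → after 1×micro: -3; S1 reads c0=-2 → after 3×micro: -2 ⇒ (c0=-3, c1=-2)
macro 2: S0 reads c1=-2 → after 1×micro: -17/2; S1 reads c0=-3 → after 3×micro: 5 ⇒ (c0=-17/2, c1=5)
macro 3: S0 reads c1=5 → after 1×micro: -11/4; S1 reads c0=-17/2 → after 3×micro: 5 ⇒ (c0=-11/4, c1=5)
macro 4: S0 reads c1=5 → after 1×micro: 47/8; S1 reads c0=-11/4 → after 3×micro: 5 ⇒ (c0=47/8, c1=5)
macro 5: S0 reads c1=5 → after 1×micro: 301/16; S1 reads c0=47/8 → after 3×micro: 5 ⇒ (c0=301/16, c1=5)
macro 6: S0 reads c1=5 → after 1×micro: 1223/32; S1 reads c0=301/16 → after 3×micro: 3 ⇒ (c0=1223/32, c1=3)

c1 at macro-step 2 = 5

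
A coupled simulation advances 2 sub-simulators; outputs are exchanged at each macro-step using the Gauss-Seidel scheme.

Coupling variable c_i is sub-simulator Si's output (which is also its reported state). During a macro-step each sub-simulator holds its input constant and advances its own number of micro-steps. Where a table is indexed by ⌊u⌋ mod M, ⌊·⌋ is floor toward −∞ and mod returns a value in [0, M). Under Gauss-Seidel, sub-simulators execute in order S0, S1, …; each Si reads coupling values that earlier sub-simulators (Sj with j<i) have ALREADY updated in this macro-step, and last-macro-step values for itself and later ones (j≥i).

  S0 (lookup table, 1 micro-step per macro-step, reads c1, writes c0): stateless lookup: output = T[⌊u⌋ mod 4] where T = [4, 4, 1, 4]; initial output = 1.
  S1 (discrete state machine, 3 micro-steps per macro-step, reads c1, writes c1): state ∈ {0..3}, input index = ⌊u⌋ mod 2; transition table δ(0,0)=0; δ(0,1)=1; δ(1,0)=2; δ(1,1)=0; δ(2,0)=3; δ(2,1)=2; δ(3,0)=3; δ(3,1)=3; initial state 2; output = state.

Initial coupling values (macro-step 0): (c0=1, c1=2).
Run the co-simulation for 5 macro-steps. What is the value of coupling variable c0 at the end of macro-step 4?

c0 at macro-step 4 = 4

macro 1: S0 reads c1=2 → after 1×micro: 1; S1 reads c1=2 → after 3×micro: 3 ⇒ (c0=1, c1=3)
macro 2: S0 reads c1=3 → after 1×micro: 4; S1 reads c1=3 → after 3×micro: 3 ⇒ (c0=4, c1=3)
macro 3: S0 reads c1=3 → after 1×micro: 4; S1 reads c1=3 → after 3×micro: 3 ⇒ (c0=4, c1=3)
macro 4: S0 reads c1=3 → after 1×micro: 4; S1 reads c1=3 → after 3×micro: 3 ⇒ (c0=4, c1=3)
macro 5: S0 reads c1=3 → after 1×micro: 4; S1 reads c1=3 → after 3×micro: 3 ⇒ (c0=4, c1=3)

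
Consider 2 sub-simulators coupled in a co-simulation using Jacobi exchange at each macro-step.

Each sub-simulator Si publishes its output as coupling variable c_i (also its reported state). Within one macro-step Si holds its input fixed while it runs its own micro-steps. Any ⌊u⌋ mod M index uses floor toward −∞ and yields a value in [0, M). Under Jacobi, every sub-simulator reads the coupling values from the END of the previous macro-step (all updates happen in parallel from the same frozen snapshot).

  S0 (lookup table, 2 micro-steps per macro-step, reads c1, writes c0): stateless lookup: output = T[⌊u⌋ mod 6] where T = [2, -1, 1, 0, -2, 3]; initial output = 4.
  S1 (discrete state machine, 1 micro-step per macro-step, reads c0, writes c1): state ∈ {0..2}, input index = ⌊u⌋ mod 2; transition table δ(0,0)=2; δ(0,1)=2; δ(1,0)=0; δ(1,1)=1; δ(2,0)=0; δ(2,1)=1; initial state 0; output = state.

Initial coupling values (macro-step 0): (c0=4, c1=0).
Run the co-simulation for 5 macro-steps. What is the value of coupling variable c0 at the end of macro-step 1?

macro 1: S0 reads c1=0 → after 2×micro: 2; S1 reads c0=4 → after 1×micro: 2 ⇒ (c0=2, c1=2)
macro 2: S0 reads c1=2 → after 2×micro: 1; S1 reads c0=2 → after 1×micro: 0 ⇒ (c0=1, c1=0)
macro 3: S0 reads c1=0 → after 2×micro: 2; S1 reads c0=1 → after 1×micro: 2 ⇒ (c0=2, c1=2)
macro 4: S0 reads c1=2 → after 2×micro: 1; S1 reads c0=2 → after 1×micro: 0 ⇒ (c0=1, c1=0)
macro 5: S0 reads c1=0 → after 2×micro: 2; S1 reads c0=1 → after 1×micro: 2 ⇒ (c0=2, c1=2)

c0 at macro-step 1 = 2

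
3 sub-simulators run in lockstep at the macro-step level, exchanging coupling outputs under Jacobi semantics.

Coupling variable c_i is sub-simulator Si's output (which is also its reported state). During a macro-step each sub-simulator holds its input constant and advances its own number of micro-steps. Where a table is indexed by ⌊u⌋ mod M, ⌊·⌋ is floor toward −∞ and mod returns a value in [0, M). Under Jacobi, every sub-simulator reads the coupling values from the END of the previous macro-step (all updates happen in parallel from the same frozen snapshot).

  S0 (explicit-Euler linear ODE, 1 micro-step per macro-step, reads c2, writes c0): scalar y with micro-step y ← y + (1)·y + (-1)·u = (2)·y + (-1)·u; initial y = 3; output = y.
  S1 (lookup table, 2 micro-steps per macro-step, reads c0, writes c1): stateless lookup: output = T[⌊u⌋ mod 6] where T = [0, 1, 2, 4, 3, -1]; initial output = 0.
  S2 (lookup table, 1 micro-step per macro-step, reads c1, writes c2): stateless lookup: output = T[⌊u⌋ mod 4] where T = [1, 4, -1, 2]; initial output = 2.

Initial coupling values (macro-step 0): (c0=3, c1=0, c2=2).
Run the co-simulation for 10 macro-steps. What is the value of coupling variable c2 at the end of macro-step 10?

macro 1: S0 reads c2=2 → after 1×micro: 4; S1 reads c0=3 → after 2×micro: 4; S2 reads c1=0 → after 1×micro: 1 ⇒ (c0=4, c1=4, c2=1)
macro 2: S0 reads c2=1 → after 1×micro: 7; S1 reads c0=4 → after 2×micro: 3; S2 reads c1=4 → after 1×micro: 1 ⇒ (c0=7, c1=3, c2=1)
macro 3: S0 reads c2=1 → after 1×micro: 13; S1 reads c0=7 → after 2×micro: 1; S2 reads c1=3 → after 1×micro: 2 ⇒ (c0=13, c1=1, c2=2)
macro 4: S0 reads c2=2 → after 1×micro: 24; S1 reads c0=13 → after 2×micro: 1; S2 reads c1=1 → after 1×micro: 4 ⇒ (c0=24, c1=1, c2=4)
macro 5: S0 reads c2=4 → after 1×micro: 44; S1 reads c0=24 → after 2×micro: 0; S2 reads c1=1 → after 1×micro: 4 ⇒ (c0=44, c1=0, c2=4)
macro 6: S0 reads c2=4 → after 1×micro: 84; S1 reads c0=44 → after 2×micro: 2; S2 reads c1=0 → after 1×micro: 1 ⇒ (c0=84, c1=2, c2=1)
macro 7: S0 reads c2=1 → after 1×micro: 167; S1 reads c0=84 → after 2×micro: 0; S2 reads c1=2 → after 1×micro: -1 ⇒ (c0=167, c1=0, c2=-1)
macro 8: S0 reads c2=-1 → after 1×micro: 335; S1 reads c0=167 → after 2×micro: -1; S2 reads c1=0 → after 1×micro: 1 ⇒ (c0=335, c1=-1, c2=1)
macro 9: S0 reads c2=1 → after 1×micro: 669; S1 reads c0=335 → after 2×micro: -1; S2 reads c1=-1 → after 1×micro: 2 ⇒ (c0=669, c1=-1, c2=2)
macro 10: S0 reads c2=2 → after 1×micro: 1336; S1 reads c0=669 → after 2×micro: 4; S2 reads c1=-1 → after 1×micro: 2 ⇒ (c0=1336, c1=4, c2=2)

c2 at macro-step 10 = 2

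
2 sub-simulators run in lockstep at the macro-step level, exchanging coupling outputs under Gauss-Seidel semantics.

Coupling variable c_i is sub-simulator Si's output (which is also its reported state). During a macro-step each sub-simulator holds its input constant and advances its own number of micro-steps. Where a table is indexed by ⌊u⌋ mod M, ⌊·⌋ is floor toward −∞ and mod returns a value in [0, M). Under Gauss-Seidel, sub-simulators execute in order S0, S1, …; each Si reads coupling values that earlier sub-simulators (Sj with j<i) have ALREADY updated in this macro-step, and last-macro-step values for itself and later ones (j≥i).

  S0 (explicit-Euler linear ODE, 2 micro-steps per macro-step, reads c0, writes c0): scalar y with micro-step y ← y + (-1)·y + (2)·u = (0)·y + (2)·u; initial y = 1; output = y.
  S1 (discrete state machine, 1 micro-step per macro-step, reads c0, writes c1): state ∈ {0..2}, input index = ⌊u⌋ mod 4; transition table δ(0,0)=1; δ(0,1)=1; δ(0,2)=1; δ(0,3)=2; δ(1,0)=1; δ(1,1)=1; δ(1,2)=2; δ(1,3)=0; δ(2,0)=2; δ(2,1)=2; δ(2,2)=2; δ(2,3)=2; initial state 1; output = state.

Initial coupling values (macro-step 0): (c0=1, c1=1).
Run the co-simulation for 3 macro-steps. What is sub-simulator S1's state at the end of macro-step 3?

macro 1: S0 reads c0=1 → after 2×micro: 2; S1 reads c0=2 → after 1×micro: 2 ⇒ (c0=2, c1=2)
macro 2: S0 reads c0=2 → after 2×micro: 4; S1 reads c0=4 → after 1×micro: 2 ⇒ (c0=4, c1=2)
macro 3: S0 reads c0=4 → after 2×micro: 8; S1 reads c0=8 → after 1×micro: 2 ⇒ (c0=8, c1=2)

S1 state at macro-step 3 = 2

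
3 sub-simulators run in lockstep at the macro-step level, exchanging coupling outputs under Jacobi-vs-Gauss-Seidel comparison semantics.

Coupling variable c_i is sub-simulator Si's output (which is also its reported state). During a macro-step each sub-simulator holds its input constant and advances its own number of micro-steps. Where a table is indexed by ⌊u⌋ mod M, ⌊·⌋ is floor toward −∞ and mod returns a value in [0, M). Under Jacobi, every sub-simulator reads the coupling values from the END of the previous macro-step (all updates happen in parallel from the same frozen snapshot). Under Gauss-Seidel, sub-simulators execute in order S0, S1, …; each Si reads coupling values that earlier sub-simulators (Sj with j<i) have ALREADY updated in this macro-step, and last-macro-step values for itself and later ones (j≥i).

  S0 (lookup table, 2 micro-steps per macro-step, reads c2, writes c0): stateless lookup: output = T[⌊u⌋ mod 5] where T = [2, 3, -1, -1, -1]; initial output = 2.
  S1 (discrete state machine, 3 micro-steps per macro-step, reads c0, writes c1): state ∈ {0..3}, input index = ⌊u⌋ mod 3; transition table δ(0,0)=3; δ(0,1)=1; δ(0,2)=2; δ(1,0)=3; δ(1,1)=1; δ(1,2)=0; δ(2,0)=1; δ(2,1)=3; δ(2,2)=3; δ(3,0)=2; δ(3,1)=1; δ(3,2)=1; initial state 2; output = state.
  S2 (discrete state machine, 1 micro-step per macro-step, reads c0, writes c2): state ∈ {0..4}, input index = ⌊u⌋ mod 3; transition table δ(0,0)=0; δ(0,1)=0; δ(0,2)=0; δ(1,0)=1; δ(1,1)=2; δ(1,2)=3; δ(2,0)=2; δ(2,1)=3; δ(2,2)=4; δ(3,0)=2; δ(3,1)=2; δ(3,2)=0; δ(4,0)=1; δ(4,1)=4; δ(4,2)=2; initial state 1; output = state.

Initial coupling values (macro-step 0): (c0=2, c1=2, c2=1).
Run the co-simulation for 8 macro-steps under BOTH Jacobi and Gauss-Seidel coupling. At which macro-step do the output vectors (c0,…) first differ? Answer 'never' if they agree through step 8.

[Jacobi] macro 1: S0 reads c2=1 → after 2×micro: 3; S1 reads c0=2 → after 3×micro: 0; S2 reads c0=2 → after 1×micro: 3 ⇒ (c0=3, c1=0, c2=3)
[Jacobi] macro 2: S0 reads c2=3 → after 2×micro: -1; S1 reads c0=3 → after 3×micro: 1; S2 reads c0=3 → after 1×micro: 2 ⇒ (c0=-1, c1=1, c2=2)
[Jacobi] macro 3: S0 reads c2=2 → after 2×micro: -1; S1 reads c0=-1 → after 3×micro: 3; S2 reads c0=-1 → after 1×micro: 4 ⇒ (c0=-1, c1=3, c2=4)
[Jacobi] macro 4: S0 reads c2=4 → after 2×micro: -1; S1 reads c0=-1 → after 3×micro: 2; S2 reads c0=-1 → after 1×micro: 2 ⇒ (c0=-1, c1=2, c2=2)
[Jacobi] macro 5: S0 reads c2=2 → after 2×micro: -1; S1 reads c0=-1 → after 3×micro: 0; S2 reads c0=-1 → after 1×micro: 4 ⇒ (c0=-1, c1=0, c2=4)
[Jacobi] macro 6: S0 reads c2=4 → after 2×micro: -1; S1 reads c0=-1 → after 3×micro: 1; S2 reads c0=-1 → after 1×micro: 2 ⇒ (c0=-1, c1=1, c2=2)
[Jacobi] macro 7: S0 reads c2=2 → after 2×micro: -1; S1 reads c0=-1 → after 3×micro: 3; S2 reads c0=-1 → after 1×micro: 4 ⇒ (c0=-1, c1=3, c2=4)
[Jacobi] macro 8: S0 reads c2=4 → after 2×micro: -1; S1 reads c0=-1 → after 3×micro: 2; S2 reads c0=-1 → after 1×micro: 2 ⇒ (c0=-1, c1=2, c2=2)
[Gauss-Seidel] macro 1: S0 reads c2=1 → after 2×micro: 3; S1 reads c0=3 → after 3×micro: 2; S2 reads c0=3 → after 1×micro: 1 ⇒ (c0=3, c1=2, c2=1)
[Gauss-Seidel] macro 2: S0 reads c2=1 → after 2×micro: 3; S1 reads c0=3 → after 3×micro: 2; S2 reads c0=3 → after 1×micro: 1 ⇒ (c0=3, c1=2, c2=1)
[Gauss-Seidel] macro 3: S0 reads c2=1 → after 2×micro: 3; S1 reads c0=3 → after 3×micro: 2; S2 reads c0=3 → after 1×micro: 1 ⇒ (c0=3, c1=2, c2=1)
[Gauss-Seidel] macro 4: S0 reads c2=1 → after 2×micro: 3; S1 reads c0=3 → after 3×micro: 2; S2 reads c0=3 → after 1×micro: 1 ⇒ (c0=3, c1=2, c2=1)
[Gauss-Seidel] macro 5: S0 reads c2=1 → after 2×micro: 3; S1 reads c0=3 → after 3×micro: 2; S2 reads c0=3 → after 1×micro: 1 ⇒ (c0=3, c1=2, c2=1)
[Gauss-Seidel] macro 6: S0 reads c2=1 → after 2×micro: 3; S1 reads c0=3 → after 3×micro: 2; S2 reads c0=3 → after 1×micro: 1 ⇒ (c0=3, c1=2, c2=1)
[Gauss-Seidel] macro 7: S0 reads c2=1 → after 2×micro: 3; S1 reads c0=3 → after 3×micro: 2; S2 reads c0=3 → after 1×micro: 1 ⇒ (c0=3, c1=2, c2=1)
[Gauss-Seidel] macro 8: S0 reads c2=1 → after 2×micro: 3; S1 reads c0=3 → after 3×micro: 2; S2 reads c0=3 → after 1×micro: 1 ⇒ (c0=3, c1=2, c2=1)

first divergence at macro-step: 1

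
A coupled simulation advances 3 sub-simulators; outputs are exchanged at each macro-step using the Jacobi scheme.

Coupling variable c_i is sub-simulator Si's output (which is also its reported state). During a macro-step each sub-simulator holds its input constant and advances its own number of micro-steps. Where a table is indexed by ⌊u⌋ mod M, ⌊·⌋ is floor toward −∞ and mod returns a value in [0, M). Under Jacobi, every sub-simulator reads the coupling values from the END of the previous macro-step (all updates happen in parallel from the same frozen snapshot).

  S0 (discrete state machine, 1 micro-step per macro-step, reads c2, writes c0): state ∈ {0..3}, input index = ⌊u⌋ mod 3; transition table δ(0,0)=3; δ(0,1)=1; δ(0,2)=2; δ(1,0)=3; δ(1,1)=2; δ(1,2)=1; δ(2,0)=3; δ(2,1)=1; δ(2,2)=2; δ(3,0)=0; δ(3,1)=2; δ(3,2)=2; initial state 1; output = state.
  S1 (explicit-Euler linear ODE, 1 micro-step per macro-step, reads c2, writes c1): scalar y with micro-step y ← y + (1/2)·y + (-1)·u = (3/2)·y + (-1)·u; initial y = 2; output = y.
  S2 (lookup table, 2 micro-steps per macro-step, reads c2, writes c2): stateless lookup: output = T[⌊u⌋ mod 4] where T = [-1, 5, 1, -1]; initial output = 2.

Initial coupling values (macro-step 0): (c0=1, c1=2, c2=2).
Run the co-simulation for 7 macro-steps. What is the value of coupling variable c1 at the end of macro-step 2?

macro 1: S0 reads c2=2 → after 1×micro: 1; S1 reads c2=2 → after 1×micro: 1; S2 reads c2=2 → after 2×micro: 1 ⇒ (c0=1, c1=1, c2=1)
macro 2: S0 reads c2=1 → after 1×micro: 2; S1 reads c2=1 → after 1×micro: 1/2; S2 reads c2=1 → after 2×micro: 5 ⇒ (c0=2, c1=1/2, c2=5)
macro 3: S0 reads c2=5 → after 1×micro: 2; S1 reads c2=5 → after 1×micro: -17/4; S2 reads c2=5 → after 2×micro: 5 ⇒ (c0=2, c1=-17/4, c2=5)
macro 4: S0 reads c2=5 → after 1×micro: 2; S1 reads c2=5 → after 1×micro: -91/8; S2 reads c2=5 → after 2×micro: 5 ⇒ (c0=2, c1=-91/8, c2=5)
macro 5: S0 reads c2=5 → after 1×micro: 2; S1 reads c2=5 → after 1×micro: -353/16; S2 reads c2=5 → after 2×micro: 5 ⇒ (c0=2, c1=-353/16, c2=5)
macro 6: S0 reads c2=5 → after 1×micro: 2; S1 reads c2=5 → after 1×micro: -1219/32; S2 reads c2=5 → after 2×micro: 5 ⇒ (c0=2, c1=-1219/32, c2=5)
macro 7: S0 reads c2=5 → after 1×micro: 2; S1 reads c2=5 → after 1×micro: -3977/64; S2 reads c2=5 → after 2×micro: 5 ⇒ (c0=2, c1=-3977/64, c2=5)

c1 at macro-step 2 = 1/2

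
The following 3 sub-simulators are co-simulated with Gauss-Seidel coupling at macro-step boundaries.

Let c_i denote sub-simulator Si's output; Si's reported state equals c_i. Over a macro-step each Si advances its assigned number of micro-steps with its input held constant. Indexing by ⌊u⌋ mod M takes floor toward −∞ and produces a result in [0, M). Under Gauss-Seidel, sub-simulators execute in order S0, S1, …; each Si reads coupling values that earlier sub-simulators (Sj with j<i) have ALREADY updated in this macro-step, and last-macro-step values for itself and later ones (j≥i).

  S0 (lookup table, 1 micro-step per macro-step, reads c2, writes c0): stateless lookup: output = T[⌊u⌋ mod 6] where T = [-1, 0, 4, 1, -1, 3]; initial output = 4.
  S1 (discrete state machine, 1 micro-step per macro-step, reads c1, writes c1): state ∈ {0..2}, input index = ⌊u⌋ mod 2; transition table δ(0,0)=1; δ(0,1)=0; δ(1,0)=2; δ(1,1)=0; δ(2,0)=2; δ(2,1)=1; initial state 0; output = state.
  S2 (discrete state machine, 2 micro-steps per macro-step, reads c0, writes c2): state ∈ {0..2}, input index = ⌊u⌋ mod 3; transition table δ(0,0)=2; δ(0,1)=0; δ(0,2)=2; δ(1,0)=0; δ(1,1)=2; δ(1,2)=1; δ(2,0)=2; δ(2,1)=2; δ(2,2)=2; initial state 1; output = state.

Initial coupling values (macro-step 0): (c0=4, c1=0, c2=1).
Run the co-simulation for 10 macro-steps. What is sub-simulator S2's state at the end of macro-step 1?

S2 state at macro-step 1 = 2

macro 1: S0 reads c2=1 → after 1×micro: 0; S1 reads c1=0 → after 1×micro: 1; S2 reads c0=0 → after 2×micro: 2 ⇒ (c0=0, c1=1, c2=2)
macro 2: S0 reads c2=2 → after 1×micro: 4; S1 reads c1=1 → after 1×micro: 0; S2 reads c0=4 → after 2×micro: 2 ⇒ (c0=4, c1=0, c2=2)
macro 3: S0 reads c2=2 → after 1×micro: 4; S1 reads c1=0 → after 1×micro: 1; S2 reads c0=4 → after 2×micro: 2 ⇒ (c0=4, c1=1, c2=2)
macro 4: S0 reads c2=2 → after 1×micro: 4; S1 reads c1=1 → after 1×micro: 0; S2 reads c0=4 → after 2×micro: 2 ⇒ (c0=4, c1=0, c2=2)
macro 5: S0 reads c2=2 → after 1×micro: 4; S1 reads c1=0 → after 1×micro: 1; S2 reads c0=4 → after 2×micro: 2 ⇒ (c0=4, c1=1, c2=2)
macro 6: S0 reads c2=2 → after 1×micro: 4; S1 reads c1=1 → after 1×micro: 0; S2 reads c0=4 → after 2×micro: 2 ⇒ (c0=4, c1=0, c2=2)
macro 7: S0 reads c2=2 → after 1×micro: 4; S1 reads c1=0 → after 1×micro: 1; S2 reads c0=4 → after 2×micro: 2 ⇒ (c0=4, c1=1, c2=2)
macro 8: S0 reads c2=2 → after 1×micro: 4; S1 reads c1=1 → after 1×micro: 0; S2 reads c0=4 → after 2×micro: 2 ⇒ (c0=4, c1=0, c2=2)
macro 9: S0 reads c2=2 → after 1×micro: 4; S1 reads c1=0 → after 1×micro: 1; S2 reads c0=4 → after 2×micro: 2 ⇒ (c0=4, c1=1, c2=2)
macro 10: S0 reads c2=2 → after 1×micro: 4; S1 reads c1=1 → after 1×micro: 0; S2 reads c0=4 → after 2×micro: 2 ⇒ (c0=4, c1=0, c2=2)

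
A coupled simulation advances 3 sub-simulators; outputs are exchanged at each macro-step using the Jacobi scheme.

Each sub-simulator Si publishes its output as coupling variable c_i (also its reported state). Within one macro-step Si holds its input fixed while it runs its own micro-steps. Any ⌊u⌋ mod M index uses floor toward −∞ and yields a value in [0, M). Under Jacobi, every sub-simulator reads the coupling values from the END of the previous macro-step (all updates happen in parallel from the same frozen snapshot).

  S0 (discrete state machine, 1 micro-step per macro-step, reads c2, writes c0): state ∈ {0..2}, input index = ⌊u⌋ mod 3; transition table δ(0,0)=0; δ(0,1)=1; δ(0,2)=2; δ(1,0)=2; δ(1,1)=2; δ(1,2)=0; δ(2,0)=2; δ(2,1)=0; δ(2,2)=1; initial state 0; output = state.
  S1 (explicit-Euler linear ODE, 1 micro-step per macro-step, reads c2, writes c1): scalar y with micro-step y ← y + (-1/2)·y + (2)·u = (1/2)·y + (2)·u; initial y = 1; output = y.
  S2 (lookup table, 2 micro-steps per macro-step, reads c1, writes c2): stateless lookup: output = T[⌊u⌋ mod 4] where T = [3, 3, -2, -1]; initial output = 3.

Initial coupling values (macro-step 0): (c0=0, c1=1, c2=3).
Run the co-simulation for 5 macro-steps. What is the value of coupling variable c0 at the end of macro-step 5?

macro 1: S0 reads c2=3 → after 1×micro: 0; S1 reads c2=3 → after 1×micro: 13/2; S2 reads c1=1 → after 2×micro: 3 ⇒ (c0=0, c1=13/2, c2=3)
macro 2: S0 reads c2=3 → after 1×micro: 0; S1 reads c2=3 → after 1×micro: 37/4; S2 reads c1=13/2 → after 2×micro: -2 ⇒ (c0=0, c1=37/4, c2=-2)
macro 3: S0 reads c2=-2 → after 1×micro: 1; S1 reads c2=-2 → after 1×micro: 5/8; S2 reads c1=37/4 → after 2×micro: 3 ⇒ (c0=1, c1=5/8, c2=3)
macro 4: S0 reads c2=3 → after 1×micro: 2; S1 reads c2=3 → after 1×micro: 101/16; S2 reads c1=5/8 → after 2×micro: 3 ⇒ (c0=2, c1=101/16, c2=3)
macro 5: S0 reads c2=3 → after 1×micro: 2; S1 reads c2=3 → after 1×micro: 293/32; S2 reads c1=101/16 → after 2×micro: -2 ⇒ (c0=2, c1=293/32, c2=-2)

c0 at macro-step 5 = 2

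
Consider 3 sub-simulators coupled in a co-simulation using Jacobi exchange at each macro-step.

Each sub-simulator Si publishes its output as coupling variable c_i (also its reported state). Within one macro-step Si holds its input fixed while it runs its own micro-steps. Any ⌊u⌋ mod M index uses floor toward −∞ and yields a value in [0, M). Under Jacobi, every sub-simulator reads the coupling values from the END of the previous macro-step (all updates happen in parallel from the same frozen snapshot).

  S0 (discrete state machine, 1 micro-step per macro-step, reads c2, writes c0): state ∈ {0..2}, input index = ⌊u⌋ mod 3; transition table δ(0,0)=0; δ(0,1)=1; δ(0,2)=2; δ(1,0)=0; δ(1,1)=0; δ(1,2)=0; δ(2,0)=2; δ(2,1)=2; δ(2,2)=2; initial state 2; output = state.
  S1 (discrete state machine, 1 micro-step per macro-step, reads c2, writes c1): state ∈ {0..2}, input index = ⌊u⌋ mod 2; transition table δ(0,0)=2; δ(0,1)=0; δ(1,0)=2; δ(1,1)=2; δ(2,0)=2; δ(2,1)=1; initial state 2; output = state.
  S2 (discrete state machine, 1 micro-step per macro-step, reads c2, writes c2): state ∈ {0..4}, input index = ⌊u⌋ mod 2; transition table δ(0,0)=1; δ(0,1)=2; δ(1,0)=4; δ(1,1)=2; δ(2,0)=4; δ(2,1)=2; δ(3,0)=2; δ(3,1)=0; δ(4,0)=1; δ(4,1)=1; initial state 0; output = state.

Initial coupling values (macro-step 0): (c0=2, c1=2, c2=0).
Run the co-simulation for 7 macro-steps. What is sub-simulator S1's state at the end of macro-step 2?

macro 1: S0 reads c2=0 → after 1×micro: 2; S1 reads c2=0 → after 1×micro: 2; S2 reads c2=0 → after 1×micro: 1 ⇒ (c0=2, c1=2, c2=1)
macro 2: S0 reads c2=1 → after 1×micro: 2; S1 reads c2=1 → after 1×micro: 1; S2 reads c2=1 → after 1×micro: 2 ⇒ (c0=2, c1=1, c2=2)
macro 3: S0 reads c2=2 → after 1×micro: 2; S1 reads c2=2 → after 1×micro: 2; S2 reads c2=2 → after 1×micro: 4 ⇒ (c0=2, c1=2, c2=4)
macro 4: S0 reads c2=4 → after 1×micro: 2; S1 reads c2=4 → after 1×micro: 2; S2 reads c2=4 → after 1×micro: 1 ⇒ (c0=2, c1=2, c2=1)
macro 5: S0 reads c2=1 → after 1×micro: 2; S1 reads c2=1 → after 1×micro: 1; S2 reads c2=1 → after 1×micro: 2 ⇒ (c0=2, c1=1, c2=2)
macro 6: S0 reads c2=2 → after 1×micro: 2; S1 reads c2=2 → after 1×micro: 2; S2 reads c2=2 → after 1×micro: 4 ⇒ (c0=2, c1=2, c2=4)
macro 7: S0 reads c2=4 → after 1×micro: 2; S1 reads c2=4 → after 1×micro: 2; S2 reads c2=4 → after 1×micro: 1 ⇒ (c0=2, c1=2, c2=1)

S1 state at macro-step 2 = 1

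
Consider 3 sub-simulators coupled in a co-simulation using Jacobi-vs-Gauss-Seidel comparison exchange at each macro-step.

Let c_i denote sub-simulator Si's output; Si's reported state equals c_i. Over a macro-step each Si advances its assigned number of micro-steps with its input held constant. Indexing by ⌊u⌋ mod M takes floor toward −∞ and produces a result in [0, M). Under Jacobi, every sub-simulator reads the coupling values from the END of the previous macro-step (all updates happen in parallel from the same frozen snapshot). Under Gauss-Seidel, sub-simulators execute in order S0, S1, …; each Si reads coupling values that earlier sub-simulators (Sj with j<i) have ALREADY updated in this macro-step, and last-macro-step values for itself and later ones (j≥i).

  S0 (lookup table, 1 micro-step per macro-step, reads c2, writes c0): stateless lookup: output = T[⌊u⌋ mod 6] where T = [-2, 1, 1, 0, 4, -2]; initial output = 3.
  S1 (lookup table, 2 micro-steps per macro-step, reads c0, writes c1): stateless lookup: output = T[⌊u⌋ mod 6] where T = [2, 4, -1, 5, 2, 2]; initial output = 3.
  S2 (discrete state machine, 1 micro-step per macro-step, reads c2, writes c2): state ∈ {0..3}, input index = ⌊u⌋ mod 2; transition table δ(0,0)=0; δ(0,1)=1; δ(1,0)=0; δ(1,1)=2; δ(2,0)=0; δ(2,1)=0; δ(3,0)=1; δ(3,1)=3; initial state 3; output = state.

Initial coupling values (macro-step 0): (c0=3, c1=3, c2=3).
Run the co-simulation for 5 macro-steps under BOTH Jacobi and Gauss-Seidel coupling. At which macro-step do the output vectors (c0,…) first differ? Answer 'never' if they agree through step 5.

[Jacobi] macro 1: S0 reads c2=3 → after 1×micro: 0; S1 reads c0=3 → after 2×micro: 5; S2 reads c2=3 → after 1×micro: 3 ⇒ (c0=0, c1=5, c2=3)
[Jacobi] macro 2: S0 reads c2=3 → after 1×micro: 0; S1 reads c0=0 → after 2×micro: 2; S2 reads c2=3 → after 1×micro: 3 ⇒ (c0=0, c1=2, c2=3)
[Jacobi] macro 3: S0 reads c2=3 → after 1×micro: 0; S1 reads c0=0 → after 2×micro: 2; S2 reads c2=3 → after 1×micro: 3 ⇒ (c0=0, c1=2, c2=3)
[Jacobi] macro 4: S0 reads c2=3 → after 1×micro: 0; S1 reads c0=0 → after 2×micro: 2; S2 reads c2=3 → after 1×micro: 3 ⇒ (c0=0, c1=2, c2=3)
[Jacobi] macro 5: S0 reads c2=3 → after 1×micro: 0; S1 reads c0=0 → after 2×micro: 2; S2 reads c2=3 → after 1×micro: 3 ⇒ (c0=0, c1=2, c2=3)
[Gauss-Seidel] macro 1: S0 reads c2=3 → after 1×micro: 0; S1 reads c0=0 → after 2×micro: 2; S2 reads c2=3 → after 1×micro: 3 ⇒ (c0=0, c1=2, c2=3)
[Gauss-Seidel] macro 2: S0 reads c2=3 → after 1×micro: 0; S1 reads c0=0 → after 2×micro: 2; S2 reads c2=3 → after 1×micro: 3 ⇒ (c0=0, c1=2, c2=3)
[Gauss-Seidel] macro 3: S0 reads c2=3 → after 1×micro: 0; S1 reads c0=0 → after 2×micro: 2; S2 reads c2=3 → after 1×micro: 3 ⇒ (c0=0, c1=2, c2=3)
[Gauss-Seidel] macro 4: S0 reads c2=3 → after 1×micro: 0; S1 reads c0=0 → after 2×micro: 2; S2 reads c2=3 → after 1×micro: 3 ⇒ (c0=0, c1=2, c2=3)
[Gauss-Seidel] macro 5: S0 reads c2=3 → after 1×micro: 0; S1 reads c0=0 → after 2×micro: 2; S2 reads c2=3 → after 1×micro: 3 ⇒ (c0=0, c1=2, c2=3)

first divergence at macro-step: 1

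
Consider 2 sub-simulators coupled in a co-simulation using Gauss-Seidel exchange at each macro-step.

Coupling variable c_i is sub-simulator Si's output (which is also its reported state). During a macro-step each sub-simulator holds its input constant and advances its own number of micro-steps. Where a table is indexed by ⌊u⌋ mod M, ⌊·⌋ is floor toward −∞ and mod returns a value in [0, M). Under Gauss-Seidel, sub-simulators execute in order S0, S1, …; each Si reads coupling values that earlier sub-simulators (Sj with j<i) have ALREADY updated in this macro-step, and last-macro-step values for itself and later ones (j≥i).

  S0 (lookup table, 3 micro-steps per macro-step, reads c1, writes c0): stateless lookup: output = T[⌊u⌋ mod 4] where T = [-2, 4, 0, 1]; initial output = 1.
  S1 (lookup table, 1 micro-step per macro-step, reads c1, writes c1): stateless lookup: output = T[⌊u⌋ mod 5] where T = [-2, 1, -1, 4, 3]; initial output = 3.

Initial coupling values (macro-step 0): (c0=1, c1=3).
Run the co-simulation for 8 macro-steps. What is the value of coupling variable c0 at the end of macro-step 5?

macro 1: S0 reads c1=3 → after 3×micro: 1; S1 reads c1=3 → after 1×micro: 4 ⇒ (c0=1, c1=4)
macro 2: S0 reads c1=4 → after 3×micro: -2; S1 reads c1=4 → after 1×micro: 3 ⇒ (c0=-2, c1=3)
macro 3: S0 reads c1=3 → after 3×micro: 1; S1 reads c1=3 → after 1×micro: 4 ⇒ (c0=1, c1=4)
macro 4: S0 reads c1=4 → after 3×micro: -2; S1 reads c1=4 → after 1×micro: 3 ⇒ (c0=-2, c1=3)
macro 5: S0 reads c1=3 → after 3×micro: 1; S1 reads c1=3 → after 1×micro: 4 ⇒ (c0=1, c1=4)
macro 6: S0 reads c1=4 → after 3×micro: -2; S1 reads c1=4 → after 1×micro: 3 ⇒ (c0=-2, c1=3)
macro 7: S0 reads c1=3 → after 3×micro: 1; S1 reads c1=3 → after 1×micro: 4 ⇒ (c0=1, c1=4)
macro 8: S0 reads c1=4 → after 3×micro: -2; S1 reads c1=4 → after 1×micro: 3 ⇒ (c0=-2, c1=3)

c0 at macro-step 5 = 1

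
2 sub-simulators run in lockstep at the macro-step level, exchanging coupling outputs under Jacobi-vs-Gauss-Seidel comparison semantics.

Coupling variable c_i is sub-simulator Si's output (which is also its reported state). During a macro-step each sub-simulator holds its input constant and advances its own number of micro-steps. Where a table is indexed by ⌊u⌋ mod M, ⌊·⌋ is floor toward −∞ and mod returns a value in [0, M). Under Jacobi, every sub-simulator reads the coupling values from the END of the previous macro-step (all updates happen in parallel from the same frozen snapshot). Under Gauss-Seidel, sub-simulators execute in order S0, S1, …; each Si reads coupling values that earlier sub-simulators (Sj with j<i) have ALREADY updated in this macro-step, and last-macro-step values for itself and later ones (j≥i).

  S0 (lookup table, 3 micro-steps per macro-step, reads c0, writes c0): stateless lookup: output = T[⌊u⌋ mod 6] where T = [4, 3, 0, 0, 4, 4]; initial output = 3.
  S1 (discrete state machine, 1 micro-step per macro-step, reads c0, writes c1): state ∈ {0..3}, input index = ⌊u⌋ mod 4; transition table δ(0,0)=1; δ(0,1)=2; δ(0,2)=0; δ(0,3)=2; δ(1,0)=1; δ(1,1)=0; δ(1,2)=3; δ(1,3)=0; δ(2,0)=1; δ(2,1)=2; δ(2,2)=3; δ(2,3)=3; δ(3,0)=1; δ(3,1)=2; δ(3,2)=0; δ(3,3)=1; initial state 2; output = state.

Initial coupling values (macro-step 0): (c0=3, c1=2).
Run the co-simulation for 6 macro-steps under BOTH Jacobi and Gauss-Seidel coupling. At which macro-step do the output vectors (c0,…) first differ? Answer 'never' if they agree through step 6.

first divergence at macro-step: 1

[Jacobi] macro 1: S0 reads c0=3 → after 3×micro: 0; S1 reads c0=3 → after 1×micro: 3 ⇒ (c0=0, c1=3)
[Jacobi] macro 2: S0 reads c0=0 → after 3×micro: 4; S1 reads c0=0 → after 1×micro: 1 ⇒ (c0=4, c1=1)
[Jacobi] macro 3: S0 reads c0=4 → after 3×micro: 4; S1 reads c0=4 → after 1×micro: 1 ⇒ (c0=4, c1=1)
[Jacobi] macro 4: S0 reads c0=4 → after 3×micro: 4; S1 reads c0=4 → after 1×micro: 1 ⇒ (c0=4, c1=1)
[Jacobi] macro 5: S0 reads c0=4 → after 3×micro: 4; S1 reads c0=4 → after 1×micro: 1 ⇒ (c0=4, c1=1)
[Jacobi] macro 6: S0 reads c0=4 → after 3×micro: 4; S1 reads c0=4 → after 1×micro: 1 ⇒ (c0=4, c1=1)
[Gauss-Seidel] macro 1: S0 reads c0=3 → after 3×micro: 0; S1 reads c0=0 → after 1×micro: 1 ⇒ (c0=0, c1=1)
[Gauss-Seidel] macro 2: S0 reads c0=0 → after 3×micro: 4; S1 reads c0=4 → after 1×micro: 1 ⇒ (c0=4, c1=1)
[Gauss-Seidel] macro 3: S0 reads c0=4 → after 3×micro: 4; S1 reads c0=4 → after 1×micro: 1 ⇒ (c0=4, c1=1)
[Gauss-Seidel] macro 4: S0 reads c0=4 → after 3×micro: 4; S1 reads c0=4 → after 1×micro: 1 ⇒ (c0=4, c1=1)
[Gauss-Seidel] macro 5: S0 reads c0=4 → after 3×micro: 4; S1 reads c0=4 → after 1×micro: 1 ⇒ (c0=4, c1=1)
[Gauss-Seidel] macro 6: S0 reads c0=4 → after 3×micro: 4; S1 reads c0=4 → after 1×micro: 1 ⇒ (c0=4, c1=1)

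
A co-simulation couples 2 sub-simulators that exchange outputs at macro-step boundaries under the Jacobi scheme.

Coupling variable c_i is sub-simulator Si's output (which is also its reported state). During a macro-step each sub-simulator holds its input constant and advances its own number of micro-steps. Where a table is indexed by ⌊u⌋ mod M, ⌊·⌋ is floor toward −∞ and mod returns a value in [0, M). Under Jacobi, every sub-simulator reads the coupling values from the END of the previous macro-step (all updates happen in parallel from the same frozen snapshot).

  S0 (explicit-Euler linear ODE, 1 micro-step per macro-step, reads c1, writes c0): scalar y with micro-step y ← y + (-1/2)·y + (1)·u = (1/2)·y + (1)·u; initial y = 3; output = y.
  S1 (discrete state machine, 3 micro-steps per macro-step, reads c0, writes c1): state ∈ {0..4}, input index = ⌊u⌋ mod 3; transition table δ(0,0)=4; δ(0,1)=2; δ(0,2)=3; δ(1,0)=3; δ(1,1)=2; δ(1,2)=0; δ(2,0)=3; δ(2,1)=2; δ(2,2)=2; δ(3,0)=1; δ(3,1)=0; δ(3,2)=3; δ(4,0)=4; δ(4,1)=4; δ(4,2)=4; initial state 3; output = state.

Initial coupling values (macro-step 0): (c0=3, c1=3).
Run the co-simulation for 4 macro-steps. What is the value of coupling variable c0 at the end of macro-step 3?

macro 1: S0 reads c1=3 → after 1×micro: 9/2; S1 reads c0=3 → after 3×micro: 1 ⇒ (c0=9/2, c1=1)
macro 2: S0 reads c1=1 → after 1×micro: 13/4; S1 reads c0=9/2 → after 3×micro: 2 ⇒ (c0=13/4, c1=2)
macro 3: S0 reads c1=2 → after 1×micro: 29/8; S1 reads c0=13/4 → after 3×micro: 3 ⇒ (c0=29/8, c1=3)
macro 4: S0 reads c1=3 → after 1×micro: 77/16; S1 reads c0=29/8 → after 3×micro: 1 ⇒ (c0=77/16, c1=1)

c0 at macro-step 3 = 29/8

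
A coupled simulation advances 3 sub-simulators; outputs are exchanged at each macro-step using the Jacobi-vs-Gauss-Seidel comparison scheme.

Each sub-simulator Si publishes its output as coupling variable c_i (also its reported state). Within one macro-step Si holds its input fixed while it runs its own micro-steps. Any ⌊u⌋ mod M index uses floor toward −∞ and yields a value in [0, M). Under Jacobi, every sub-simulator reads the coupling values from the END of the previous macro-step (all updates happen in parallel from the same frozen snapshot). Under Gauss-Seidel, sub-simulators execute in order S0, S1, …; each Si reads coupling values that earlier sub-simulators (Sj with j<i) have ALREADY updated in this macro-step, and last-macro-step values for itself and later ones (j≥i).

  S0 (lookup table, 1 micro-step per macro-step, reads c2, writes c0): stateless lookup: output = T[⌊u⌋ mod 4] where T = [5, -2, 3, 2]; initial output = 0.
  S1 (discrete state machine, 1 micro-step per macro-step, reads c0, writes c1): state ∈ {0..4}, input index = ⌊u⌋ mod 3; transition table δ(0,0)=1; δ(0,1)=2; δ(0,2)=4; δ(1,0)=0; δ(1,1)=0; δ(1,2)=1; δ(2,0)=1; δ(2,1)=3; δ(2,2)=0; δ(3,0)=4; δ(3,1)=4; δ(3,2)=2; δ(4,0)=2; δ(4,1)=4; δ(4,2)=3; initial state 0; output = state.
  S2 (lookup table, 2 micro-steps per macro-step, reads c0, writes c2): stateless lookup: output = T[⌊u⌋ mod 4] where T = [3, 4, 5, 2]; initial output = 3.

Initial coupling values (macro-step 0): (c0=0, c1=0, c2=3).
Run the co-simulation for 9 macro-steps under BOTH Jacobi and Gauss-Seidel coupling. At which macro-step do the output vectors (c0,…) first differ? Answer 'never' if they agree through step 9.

first divergence at macro-step: 1

[Jacobi] macro 1: S0 reads c2=3 → after 1×micro: 2; S1 reads c0=0 → after 1×micro: 1; S2 reads c0=0 → after 2×micro: 3 ⇒ (c0=2, c1=1, c2=3)
[Jacobi] macro 2: S0 reads c2=3 → after 1×micro: 2; S1 reads c0=2 → after 1×micro: 1; S2 reads c0=2 → after 2×micro: 5 ⇒ (c0=2, c1=1, c2=5)
[Jacobi] macro 3: S0 reads c2=5 → after 1×micro: -2; S1 reads c0=2 → after 1×micro: 1; S2 reads c0=2 → after 2×micro: 5 ⇒ (c0=-2, c1=1, c2=5)
[Jacobi] macro 4: S0 reads c2=5 → after 1×micro: -2; S1 reads c0=-2 → after 1×micro: 0; S2 reads c0=-2 → after 2×micro: 5 ⇒ (c0=-2, c1=0, c2=5)
[Jacobi] macro 5: S0 reads c2=5 → after 1×micro: -2; S1 reads c0=-2 → after 1×micro: 2; S2 reads c0=-2 → after 2×micro: 5 ⇒ (c0=-2, c1=2, c2=5)
[Jacobi] macro 6: S0 reads c2=5 → after 1×micro: -2; S1 reads c0=-2 → after 1×micro: 3; S2 reads c0=-2 → after 2×micro: 5 ⇒ (c0=-2, c1=3, c2=5)
[Jacobi] macro 7: S0 reads c2=5 → after 1×micro: -2; S1 reads c0=-2 → after 1×micro: 4; S2 reads c0=-2 → after 2×micro: 5 ⇒ (c0=-2, c1=4, c2=5)
[Jacobi] macro 8: S0 reads c2=5 → after 1×micro: -2; S1 reads c0=-2 → after 1×micro: 4; S2 reads c0=-2 → after 2×micro: 5 ⇒ (c0=-2, c1=4, c2=5)
[Jacobi] macro 9: S0 reads c2=5 → after 1×micro: -2; S1 reads c0=-2 → after 1×micro: 4; S2 reads c0=-2 → after 2×micro: 5 ⇒ (c0=-2, c1=4, c2=5)
[Gauss-Seidel] macro 1: S0 reads c2=3 → after 1×micro: 2; S1 reads c0=2 → after 1×micro: 4; S2 reads c0=2 → after 2×micro: 5 ⇒ (c0=2, c1=4, c2=5)
[Gauss-Seidel] macro 2: S0 reads c2=5 → after 1×micro: -2; S1 reads c0=-2 → after 1×micro: 4; S2 reads c0=-2 → after 2×micro: 5 ⇒ (c0=-2, c1=4, c2=5)
[Gauss-Seidel] macro 3: S0 reads c2=5 → after 1×micro: -2; S1 reads c0=-2 → after 1×micro: 4; S2 reads c0=-2 → after 2×micro: 5 ⇒ (c0=-2, c1=4, c2=5)
[Gauss-Seidel] macro 4: S0 reads c2=5 → after 1×micro: -2; S1 reads c0=-2 → after 1×micro: 4; S2 reads c0=-2 → after 2×micro: 5 ⇒ (c0=-2, c1=4, c2=5)
[Gauss-Seidel] macro 5: S0 reads c2=5 → after 1×micro: -2; S1 reads c0=-2 → after 1×micro: 4; S2 reads c0=-2 → after 2×micro: 5 ⇒ (c0=-2, c1=4, c2=5)
[Gauss-Seidel] macro 6: S0 reads c2=5 → after 1×micro: -2; S1 reads c0=-2 → after 1×micro: 4; S2 reads c0=-2 → after 2×micro: 5 ⇒ (c0=-2, c1=4, c2=5)
[Gauss-Seidel] macro 7: S0 reads c2=5 → after 1×micro: -2; S1 reads c0=-2 → after 1×micro: 4; S2 reads c0=-2 → after 2×micro: 5 ⇒ (c0=-2, c1=4, c2=5)
[Gauss-Seidel] macro 8: S0 reads c2=5 → after 1×micro: -2; S1 reads c0=-2 → after 1×micro: 4; S2 reads c0=-2 → after 2×micro: 5 ⇒ (c0=-2, c1=4, c2=5)
[Gauss-Seidel] macro 9: S0 reads c2=5 → after 1×micro: -2; S1 reads c0=-2 → after 1×micro: 4; S2 reads c0=-2 → after 2×micro: 5 ⇒ (c0=-2, c1=4, c2=5)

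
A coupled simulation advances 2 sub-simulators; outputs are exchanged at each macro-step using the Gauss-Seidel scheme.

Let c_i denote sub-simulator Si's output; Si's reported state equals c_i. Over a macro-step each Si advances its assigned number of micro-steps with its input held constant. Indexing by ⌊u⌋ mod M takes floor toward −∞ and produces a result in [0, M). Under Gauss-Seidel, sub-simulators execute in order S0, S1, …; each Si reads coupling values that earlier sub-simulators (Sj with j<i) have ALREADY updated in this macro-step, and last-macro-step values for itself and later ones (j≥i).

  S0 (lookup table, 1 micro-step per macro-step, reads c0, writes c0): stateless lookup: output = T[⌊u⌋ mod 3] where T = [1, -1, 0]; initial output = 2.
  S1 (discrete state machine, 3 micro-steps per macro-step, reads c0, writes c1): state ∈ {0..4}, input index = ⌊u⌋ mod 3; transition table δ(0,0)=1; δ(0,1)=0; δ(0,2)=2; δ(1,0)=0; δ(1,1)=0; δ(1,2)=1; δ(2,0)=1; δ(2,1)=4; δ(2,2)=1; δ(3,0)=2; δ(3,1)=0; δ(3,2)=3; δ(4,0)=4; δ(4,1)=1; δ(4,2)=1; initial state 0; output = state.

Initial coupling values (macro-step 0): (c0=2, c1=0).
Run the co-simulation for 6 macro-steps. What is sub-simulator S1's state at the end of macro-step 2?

macro 1: S0 reads c0=2 → after 1×micro: 0; S1 reads c0=0 → after 3×micro: 1 ⇒ (c0=0, c1=1)
macro 2: S0 reads c0=0 → after 1×micro: 1; S1 reads c0=1 → after 3×micro: 0 ⇒ (c0=1, c1=0)
macro 3: S0 reads c0=1 → after 1×micro: -1; S1 reads c0=-1 → after 3×micro: 1 ⇒ (c0=-1, c1=1)
macro 4: S0 reads c0=-1 → after 1×micro: 0; S1 reads c0=0 → after 3×micro: 0 ⇒ (c0=0, c1=0)
macro 5: S0 reads c0=0 → after 1×micro: 1; S1 reads c0=1 → after 3×micro: 0 ⇒ (c0=1, c1=0)
macro 6: S0 reads c0=1 → after 1×micro: -1; S1 reads c0=-1 → after 3×micro: 1 ⇒ (c0=-1, c1=1)

S1 state at macro-step 2 = 0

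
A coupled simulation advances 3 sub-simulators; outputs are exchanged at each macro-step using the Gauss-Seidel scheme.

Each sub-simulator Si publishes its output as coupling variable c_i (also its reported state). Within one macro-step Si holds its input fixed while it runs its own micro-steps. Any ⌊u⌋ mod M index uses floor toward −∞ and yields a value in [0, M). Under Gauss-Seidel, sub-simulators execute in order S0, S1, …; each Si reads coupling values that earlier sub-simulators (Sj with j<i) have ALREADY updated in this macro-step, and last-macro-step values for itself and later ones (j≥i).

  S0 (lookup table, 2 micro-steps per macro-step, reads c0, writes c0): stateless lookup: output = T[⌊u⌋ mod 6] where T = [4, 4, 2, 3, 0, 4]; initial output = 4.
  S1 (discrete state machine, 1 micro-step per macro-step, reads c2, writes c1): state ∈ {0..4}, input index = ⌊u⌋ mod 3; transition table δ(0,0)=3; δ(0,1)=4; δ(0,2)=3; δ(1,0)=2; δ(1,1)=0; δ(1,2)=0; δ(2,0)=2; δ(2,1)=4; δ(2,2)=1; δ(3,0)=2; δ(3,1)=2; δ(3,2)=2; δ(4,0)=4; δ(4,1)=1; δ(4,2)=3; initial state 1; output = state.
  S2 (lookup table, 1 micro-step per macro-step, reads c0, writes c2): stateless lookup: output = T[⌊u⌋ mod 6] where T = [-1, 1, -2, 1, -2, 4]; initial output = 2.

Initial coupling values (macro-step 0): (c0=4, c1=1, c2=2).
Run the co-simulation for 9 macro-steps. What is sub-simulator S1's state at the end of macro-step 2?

S1 state at macro-step 2 = 3

macro 1: S0 reads c0=4 → after 2×micro: 0; S1 reads c2=2 → after 1×micro: 0; S2 reads c0=0 → after 1×micro: -1 ⇒ (c0=0, c1=0, c2=-1)
macro 2: S0 reads c0=0 → after 2×micro: 4; S1 reads c2=-1 → after 1×micro: 3; S2 reads c0=4 → after 1×micro: -2 ⇒ (c0=4, c1=3, c2=-2)
macro 3: S0 reads c0=4 → after 2×micro: 0; S1 reads c2=-2 → after 1×micro: 2; S2 reads c0=0 → after 1×micro: -1 ⇒ (c0=0, c1=2, c2=-1)
macro 4: S0 reads c0=0 → after 2×micro: 4; S1 reads c2=-1 → after 1×micro: 1; S2 reads c0=4 → after 1×micro: -2 ⇒ (c0=4, c1=1, c2=-2)
macro 5: S0 reads c0=4 → after 2×micro: 0; S1 reads c2=-2 → after 1×micro: 0; S2 reads c0=0 → after 1×micro: -1 ⇒ (c0=0, c1=0, c2=-1)
macro 6: S0 reads c0=0 → after 2×micro: 4; S1 reads c2=-1 → after 1×micro: 3; S2 reads c0=4 → after 1×micro: -2 ⇒ (c0=4, c1=3, c2=-2)
macro 7: S0 reads c0=4 → after 2×micro: 0; S1 reads c2=-2 → after 1×micro: 2; S2 reads c0=0 → after 1×micro: -1 ⇒ (c0=0, c1=2, c2=-1)
macro 8: S0 reads c0=0 → after 2×micro: 4; S1 reads c2=-1 → after 1×micro: 1; S2 reads c0=4 → after 1×micro: -2 ⇒ (c0=4, c1=1, c2=-2)
macro 9: S0 reads c0=4 → after 2×micro: 0; S1 reads c2=-2 → after 1×micro: 0; S2 reads c0=0 → after 1×micro: -1 ⇒ (c0=0, c1=0, c2=-1)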